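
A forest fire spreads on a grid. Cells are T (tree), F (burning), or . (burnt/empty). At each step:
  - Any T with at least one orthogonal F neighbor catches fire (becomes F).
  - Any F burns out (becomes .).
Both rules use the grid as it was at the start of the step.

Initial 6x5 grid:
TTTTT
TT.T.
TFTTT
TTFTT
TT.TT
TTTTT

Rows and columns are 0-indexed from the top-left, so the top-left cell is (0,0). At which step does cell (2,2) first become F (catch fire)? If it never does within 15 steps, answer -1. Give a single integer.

Step 1: cell (2,2)='F' (+5 fires, +2 burnt)
  -> target ignites at step 1
Step 2: cell (2,2)='.' (+7 fires, +5 burnt)
Step 3: cell (2,2)='.' (+8 fires, +7 burnt)
Step 4: cell (2,2)='.' (+4 fires, +8 burnt)
Step 5: cell (2,2)='.' (+1 fires, +4 burnt)
Step 6: cell (2,2)='.' (+0 fires, +1 burnt)
  fire out at step 6

1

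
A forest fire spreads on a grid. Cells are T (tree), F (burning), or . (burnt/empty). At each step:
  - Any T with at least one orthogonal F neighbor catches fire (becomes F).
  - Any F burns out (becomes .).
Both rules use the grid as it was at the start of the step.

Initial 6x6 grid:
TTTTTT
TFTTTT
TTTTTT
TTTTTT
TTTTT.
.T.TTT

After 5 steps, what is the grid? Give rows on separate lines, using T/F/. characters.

Step 1: 4 trees catch fire, 1 burn out
  TFTTTT
  F.FTTT
  TFTTTT
  TTTTTT
  TTTTT.
  .T.TTT
Step 2: 6 trees catch fire, 4 burn out
  F.FTTT
  ...FTT
  F.FTTT
  TFTTTT
  TTTTT.
  .T.TTT
Step 3: 6 trees catch fire, 6 burn out
  ...FTT
  ....FT
  ...FTT
  F.FTTT
  TFTTT.
  .T.TTT
Step 4: 7 trees catch fire, 6 burn out
  ....FT
  .....F
  ....FT
  ...FTT
  F.FTT.
  .F.TTT
Step 5: 4 trees catch fire, 7 burn out
  .....F
  ......
  .....F
  ....FT
  ...FT.
  ...TTT

.....F
......
.....F
....FT
...FT.
...TTT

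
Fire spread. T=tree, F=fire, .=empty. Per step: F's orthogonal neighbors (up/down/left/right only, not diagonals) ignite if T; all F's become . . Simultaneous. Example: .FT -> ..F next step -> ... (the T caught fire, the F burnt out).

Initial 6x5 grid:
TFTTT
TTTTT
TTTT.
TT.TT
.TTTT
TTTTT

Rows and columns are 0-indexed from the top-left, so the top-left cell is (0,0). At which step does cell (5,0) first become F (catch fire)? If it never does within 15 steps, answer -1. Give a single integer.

Step 1: cell (5,0)='T' (+3 fires, +1 burnt)
Step 2: cell (5,0)='T' (+4 fires, +3 burnt)
Step 3: cell (5,0)='T' (+5 fires, +4 burnt)
Step 4: cell (5,0)='T' (+4 fires, +5 burnt)
Step 5: cell (5,0)='T' (+3 fires, +4 burnt)
Step 6: cell (5,0)='F' (+4 fires, +3 burnt)
  -> target ignites at step 6
Step 7: cell (5,0)='.' (+2 fires, +4 burnt)
Step 8: cell (5,0)='.' (+1 fires, +2 burnt)
Step 9: cell (5,0)='.' (+0 fires, +1 burnt)
  fire out at step 9

6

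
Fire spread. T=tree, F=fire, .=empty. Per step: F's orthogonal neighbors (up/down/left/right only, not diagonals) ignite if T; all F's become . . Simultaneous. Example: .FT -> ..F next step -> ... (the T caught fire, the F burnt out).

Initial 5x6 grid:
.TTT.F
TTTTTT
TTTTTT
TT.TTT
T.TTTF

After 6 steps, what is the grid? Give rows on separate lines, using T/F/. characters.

Step 1: 3 trees catch fire, 2 burn out
  .TTT..
  TTTTTF
  TTTTTT
  TT.TTF
  T.TTF.
Step 2: 4 trees catch fire, 3 burn out
  .TTT..
  TTTTF.
  TTTTTF
  TT.TF.
  T.TF..
Step 3: 4 trees catch fire, 4 burn out
  .TTT..
  TTTF..
  TTTTF.
  TT.F..
  T.F...
Step 4: 3 trees catch fire, 4 burn out
  .TTF..
  TTF...
  TTTF..
  TT....
  T.....
Step 5: 3 trees catch fire, 3 burn out
  .TF...
  TF....
  TTF...
  TT....
  T.....
Step 6: 3 trees catch fire, 3 burn out
  .F....
  F.....
  TF....
  TT....
  T.....

.F....
F.....
TF....
TT....
T.....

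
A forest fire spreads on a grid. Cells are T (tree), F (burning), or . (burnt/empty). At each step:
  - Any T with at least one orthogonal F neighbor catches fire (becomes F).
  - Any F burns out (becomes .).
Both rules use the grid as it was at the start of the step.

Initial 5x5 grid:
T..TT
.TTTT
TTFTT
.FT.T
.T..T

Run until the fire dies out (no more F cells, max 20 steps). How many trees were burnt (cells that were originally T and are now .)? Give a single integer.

Step 1: +5 fires, +2 burnt (F count now 5)
Step 2: +4 fires, +5 burnt (F count now 4)
Step 3: +3 fires, +4 burnt (F count now 3)
Step 4: +2 fires, +3 burnt (F count now 2)
Step 5: +0 fires, +2 burnt (F count now 0)
Fire out after step 5
Initially T: 15, now '.': 24
Total burnt (originally-T cells now '.'): 14

Answer: 14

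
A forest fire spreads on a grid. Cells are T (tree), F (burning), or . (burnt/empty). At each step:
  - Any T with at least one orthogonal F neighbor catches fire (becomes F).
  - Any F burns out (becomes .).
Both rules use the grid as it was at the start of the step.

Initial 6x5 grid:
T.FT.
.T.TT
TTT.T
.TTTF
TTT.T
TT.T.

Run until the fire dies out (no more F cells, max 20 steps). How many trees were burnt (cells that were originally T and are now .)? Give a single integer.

Answer: 17

Derivation:
Step 1: +4 fires, +2 burnt (F count now 4)
Step 2: +3 fires, +4 burnt (F count now 3)
Step 3: +3 fires, +3 burnt (F count now 3)
Step 4: +2 fires, +3 burnt (F count now 2)
Step 5: +4 fires, +2 burnt (F count now 4)
Step 6: +1 fires, +4 burnt (F count now 1)
Step 7: +0 fires, +1 burnt (F count now 0)
Fire out after step 7
Initially T: 19, now '.': 28
Total burnt (originally-T cells now '.'): 17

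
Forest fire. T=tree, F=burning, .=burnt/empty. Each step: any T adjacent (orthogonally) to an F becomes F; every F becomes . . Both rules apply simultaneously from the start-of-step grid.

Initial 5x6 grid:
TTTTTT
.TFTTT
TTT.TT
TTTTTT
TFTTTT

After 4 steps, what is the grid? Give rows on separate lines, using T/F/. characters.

Step 1: 7 trees catch fire, 2 burn out
  TTFTTT
  .F.FTT
  TTF.TT
  TFTTTT
  F.FTTT
Step 2: 7 trees catch fire, 7 burn out
  TF.FTT
  ....FT
  TF..TT
  F.FTTT
  ...FTT
Step 3: 7 trees catch fire, 7 burn out
  F...FT
  .....F
  F...FT
  ...FTT
  ....FT
Step 4: 4 trees catch fire, 7 burn out
  .....F
  ......
  .....F
  ....FT
  .....F

.....F
......
.....F
....FT
.....F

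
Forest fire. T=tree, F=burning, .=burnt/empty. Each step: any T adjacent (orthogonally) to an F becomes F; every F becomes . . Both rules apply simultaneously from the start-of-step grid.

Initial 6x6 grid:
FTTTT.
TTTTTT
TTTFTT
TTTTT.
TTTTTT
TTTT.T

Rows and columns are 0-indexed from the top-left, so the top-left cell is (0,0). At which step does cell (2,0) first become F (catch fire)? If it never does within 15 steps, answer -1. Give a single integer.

Step 1: cell (2,0)='T' (+6 fires, +2 burnt)
Step 2: cell (2,0)='F' (+11 fires, +6 burnt)
  -> target ignites at step 2
Step 3: cell (2,0)='.' (+7 fires, +11 burnt)
Step 4: cell (2,0)='.' (+4 fires, +7 burnt)
Step 5: cell (2,0)='.' (+3 fires, +4 burnt)
Step 6: cell (2,0)='.' (+0 fires, +3 burnt)
  fire out at step 6

2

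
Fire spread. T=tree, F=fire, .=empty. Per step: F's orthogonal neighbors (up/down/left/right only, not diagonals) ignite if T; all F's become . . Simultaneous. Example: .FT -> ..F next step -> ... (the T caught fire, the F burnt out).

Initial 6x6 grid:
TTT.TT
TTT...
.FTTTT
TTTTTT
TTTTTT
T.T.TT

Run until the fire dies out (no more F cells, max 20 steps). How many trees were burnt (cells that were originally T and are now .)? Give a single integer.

Step 1: +3 fires, +1 burnt (F count now 3)
Step 2: +7 fires, +3 burnt (F count now 7)
Step 3: +6 fires, +7 burnt (F count now 6)
Step 4: +5 fires, +6 burnt (F count now 5)
Step 5: +2 fires, +5 burnt (F count now 2)
Step 6: +2 fires, +2 burnt (F count now 2)
Step 7: +1 fires, +2 burnt (F count now 1)
Step 8: +0 fires, +1 burnt (F count now 0)
Fire out after step 8
Initially T: 28, now '.': 34
Total burnt (originally-T cells now '.'): 26

Answer: 26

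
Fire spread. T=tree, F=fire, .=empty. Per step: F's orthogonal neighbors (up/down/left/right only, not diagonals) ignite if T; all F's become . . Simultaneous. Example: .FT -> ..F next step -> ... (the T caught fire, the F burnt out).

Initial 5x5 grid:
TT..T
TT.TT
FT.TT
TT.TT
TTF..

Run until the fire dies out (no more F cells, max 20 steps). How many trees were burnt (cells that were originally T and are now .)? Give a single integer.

Answer: 9

Derivation:
Step 1: +4 fires, +2 burnt (F count now 4)
Step 2: +4 fires, +4 burnt (F count now 4)
Step 3: +1 fires, +4 burnt (F count now 1)
Step 4: +0 fires, +1 burnt (F count now 0)
Fire out after step 4
Initially T: 16, now '.': 18
Total burnt (originally-T cells now '.'): 9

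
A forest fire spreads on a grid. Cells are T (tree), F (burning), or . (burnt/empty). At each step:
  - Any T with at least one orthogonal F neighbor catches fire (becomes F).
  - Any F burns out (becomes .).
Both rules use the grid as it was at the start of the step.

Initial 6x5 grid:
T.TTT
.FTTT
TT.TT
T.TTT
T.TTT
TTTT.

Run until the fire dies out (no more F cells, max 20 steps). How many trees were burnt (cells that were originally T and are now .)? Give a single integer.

Answer: 22

Derivation:
Step 1: +2 fires, +1 burnt (F count now 2)
Step 2: +3 fires, +2 burnt (F count now 3)
Step 3: +4 fires, +3 burnt (F count now 4)
Step 4: +4 fires, +4 burnt (F count now 4)
Step 5: +4 fires, +4 burnt (F count now 4)
Step 6: +4 fires, +4 burnt (F count now 4)
Step 7: +1 fires, +4 burnt (F count now 1)
Step 8: +0 fires, +1 burnt (F count now 0)
Fire out after step 8
Initially T: 23, now '.': 29
Total burnt (originally-T cells now '.'): 22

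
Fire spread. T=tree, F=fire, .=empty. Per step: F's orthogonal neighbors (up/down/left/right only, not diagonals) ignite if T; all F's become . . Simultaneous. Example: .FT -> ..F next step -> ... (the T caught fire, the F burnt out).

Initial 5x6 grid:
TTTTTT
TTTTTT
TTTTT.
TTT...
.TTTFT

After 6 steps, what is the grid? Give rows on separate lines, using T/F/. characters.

Step 1: 2 trees catch fire, 1 burn out
  TTTTTT
  TTTTTT
  TTTTT.
  TTT...
  .TTF.F
Step 2: 1 trees catch fire, 2 burn out
  TTTTTT
  TTTTTT
  TTTTT.
  TTT...
  .TF...
Step 3: 2 trees catch fire, 1 burn out
  TTTTTT
  TTTTTT
  TTTTT.
  TTF...
  .F....
Step 4: 2 trees catch fire, 2 burn out
  TTTTTT
  TTTTTT
  TTFTT.
  TF....
  ......
Step 5: 4 trees catch fire, 2 burn out
  TTTTTT
  TTFTTT
  TF.FT.
  F.....
  ......
Step 6: 5 trees catch fire, 4 burn out
  TTFTTT
  TF.FTT
  F...F.
  ......
  ......

TTFTTT
TF.FTT
F...F.
......
......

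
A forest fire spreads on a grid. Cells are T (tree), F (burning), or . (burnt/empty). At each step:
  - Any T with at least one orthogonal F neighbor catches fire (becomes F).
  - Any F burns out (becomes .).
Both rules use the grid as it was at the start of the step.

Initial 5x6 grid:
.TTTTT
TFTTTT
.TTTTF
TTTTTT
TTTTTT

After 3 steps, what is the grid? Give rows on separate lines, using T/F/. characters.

Step 1: 7 trees catch fire, 2 burn out
  .FTTTT
  F.FTTF
  .FTTF.
  TTTTTF
  TTTTTT
Step 2: 9 trees catch fire, 7 burn out
  ..FTTF
  ...FF.
  ..FF..
  TFTTF.
  TTTTTF
Step 3: 7 trees catch fire, 9 burn out
  ...FF.
  ......
  ......
  F.FF..
  TFTTF.

...FF.
......
......
F.FF..
TFTTF.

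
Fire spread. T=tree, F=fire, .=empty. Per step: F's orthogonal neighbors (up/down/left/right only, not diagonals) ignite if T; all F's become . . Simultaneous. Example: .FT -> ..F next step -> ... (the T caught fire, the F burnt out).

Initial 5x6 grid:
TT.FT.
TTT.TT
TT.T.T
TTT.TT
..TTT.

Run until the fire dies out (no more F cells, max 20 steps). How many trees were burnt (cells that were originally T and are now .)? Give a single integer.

Step 1: +1 fires, +1 burnt (F count now 1)
Step 2: +1 fires, +1 burnt (F count now 1)
Step 3: +1 fires, +1 burnt (F count now 1)
Step 4: +1 fires, +1 burnt (F count now 1)
Step 5: +1 fires, +1 burnt (F count now 1)
Step 6: +1 fires, +1 burnt (F count now 1)
Step 7: +1 fires, +1 burnt (F count now 1)
Step 8: +1 fires, +1 burnt (F count now 1)
Step 9: +1 fires, +1 burnt (F count now 1)
Step 10: +1 fires, +1 burnt (F count now 1)
Step 11: +1 fires, +1 burnt (F count now 1)
Step 12: +2 fires, +1 burnt (F count now 2)
Step 13: +2 fires, +2 burnt (F count now 2)
Step 14: +3 fires, +2 burnt (F count now 3)
Step 15: +1 fires, +3 burnt (F count now 1)
Step 16: +0 fires, +1 burnt (F count now 0)
Fire out after step 16
Initially T: 20, now '.': 29
Total burnt (originally-T cells now '.'): 19

Answer: 19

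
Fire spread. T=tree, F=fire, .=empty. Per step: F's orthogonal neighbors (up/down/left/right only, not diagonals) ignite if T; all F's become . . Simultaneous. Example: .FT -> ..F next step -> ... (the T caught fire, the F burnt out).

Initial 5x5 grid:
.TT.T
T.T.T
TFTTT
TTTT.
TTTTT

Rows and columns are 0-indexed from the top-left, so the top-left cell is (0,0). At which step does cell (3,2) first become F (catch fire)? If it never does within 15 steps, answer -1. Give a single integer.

Step 1: cell (3,2)='T' (+3 fires, +1 burnt)
Step 2: cell (3,2)='F' (+6 fires, +3 burnt)
  -> target ignites at step 2
Step 3: cell (3,2)='.' (+5 fires, +6 burnt)
Step 4: cell (3,2)='.' (+3 fires, +5 burnt)
Step 5: cell (3,2)='.' (+2 fires, +3 burnt)
Step 6: cell (3,2)='.' (+0 fires, +2 burnt)
  fire out at step 6

2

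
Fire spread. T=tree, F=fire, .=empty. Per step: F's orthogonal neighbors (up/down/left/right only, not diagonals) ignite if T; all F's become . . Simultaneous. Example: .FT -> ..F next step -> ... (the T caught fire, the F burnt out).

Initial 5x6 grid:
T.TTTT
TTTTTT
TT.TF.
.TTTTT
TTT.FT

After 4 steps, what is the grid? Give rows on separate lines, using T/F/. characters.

Step 1: 4 trees catch fire, 2 burn out
  T.TTTT
  TTTTFT
  TT.F..
  .TTTFT
  TTT..F
Step 2: 5 trees catch fire, 4 burn out
  T.TTFT
  TTTF.F
  TT....
  .TTF.F
  TTT...
Step 3: 4 trees catch fire, 5 burn out
  T.TF.F
  TTF...
  TT....
  .TF...
  TTT...
Step 4: 4 trees catch fire, 4 burn out
  T.F...
  TF....
  TT....
  .F....
  TTF...

T.F...
TF....
TT....
.F....
TTF...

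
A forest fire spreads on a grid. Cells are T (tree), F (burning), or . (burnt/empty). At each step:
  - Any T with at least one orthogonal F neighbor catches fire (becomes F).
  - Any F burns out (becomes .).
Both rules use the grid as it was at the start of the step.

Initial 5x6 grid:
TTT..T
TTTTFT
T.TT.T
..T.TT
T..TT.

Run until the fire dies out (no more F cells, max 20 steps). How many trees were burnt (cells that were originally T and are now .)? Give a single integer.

Step 1: +2 fires, +1 burnt (F count now 2)
Step 2: +4 fires, +2 burnt (F count now 4)
Step 3: +4 fires, +4 burnt (F count now 4)
Step 4: +4 fires, +4 burnt (F count now 4)
Step 5: +3 fires, +4 burnt (F count now 3)
Step 6: +1 fires, +3 burnt (F count now 1)
Step 7: +0 fires, +1 burnt (F count now 0)
Fire out after step 7
Initially T: 19, now '.': 29
Total burnt (originally-T cells now '.'): 18

Answer: 18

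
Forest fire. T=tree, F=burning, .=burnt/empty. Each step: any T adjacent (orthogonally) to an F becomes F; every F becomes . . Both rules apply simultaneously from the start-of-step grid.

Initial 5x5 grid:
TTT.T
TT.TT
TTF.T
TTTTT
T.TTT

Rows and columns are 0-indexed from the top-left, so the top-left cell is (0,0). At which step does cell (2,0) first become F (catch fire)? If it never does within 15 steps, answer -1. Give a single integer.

Step 1: cell (2,0)='T' (+2 fires, +1 burnt)
Step 2: cell (2,0)='F' (+5 fires, +2 burnt)
  -> target ignites at step 2
Step 3: cell (2,0)='.' (+5 fires, +5 burnt)
Step 4: cell (2,0)='.' (+5 fires, +5 burnt)
Step 5: cell (2,0)='.' (+1 fires, +5 burnt)
Step 6: cell (2,0)='.' (+2 fires, +1 burnt)
Step 7: cell (2,0)='.' (+0 fires, +2 burnt)
  fire out at step 7

2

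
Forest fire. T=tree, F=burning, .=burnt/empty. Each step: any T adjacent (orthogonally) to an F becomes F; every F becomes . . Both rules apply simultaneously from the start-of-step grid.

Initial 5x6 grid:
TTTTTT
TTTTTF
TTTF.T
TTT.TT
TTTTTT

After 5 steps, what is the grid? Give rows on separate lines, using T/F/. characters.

Step 1: 5 trees catch fire, 2 burn out
  TTTTTF
  TTTFF.
  TTF..F
  TTT.TT
  TTTTTT
Step 2: 6 trees catch fire, 5 burn out
  TTTFF.
  TTF...
  TF....
  TTF.TF
  TTTTTT
Step 3: 7 trees catch fire, 6 burn out
  TTF...
  TF....
  F.....
  TF..F.
  TTFTTF
Step 4: 6 trees catch fire, 7 burn out
  TF....
  F.....
  ......
  F.....
  TF.FF.
Step 5: 2 trees catch fire, 6 burn out
  F.....
  ......
  ......
  ......
  F.....

F.....
......
......
......
F.....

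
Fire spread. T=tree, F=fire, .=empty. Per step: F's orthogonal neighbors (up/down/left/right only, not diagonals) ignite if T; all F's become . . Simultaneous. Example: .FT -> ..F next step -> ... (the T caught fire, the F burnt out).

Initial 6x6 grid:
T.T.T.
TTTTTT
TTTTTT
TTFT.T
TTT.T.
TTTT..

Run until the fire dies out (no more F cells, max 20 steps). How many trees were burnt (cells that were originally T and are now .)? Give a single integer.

Answer: 26

Derivation:
Step 1: +4 fires, +1 burnt (F count now 4)
Step 2: +6 fires, +4 burnt (F count now 6)
Step 3: +8 fires, +6 burnt (F count now 8)
Step 4: +4 fires, +8 burnt (F count now 4)
Step 5: +4 fires, +4 burnt (F count now 4)
Step 6: +0 fires, +4 burnt (F count now 0)
Fire out after step 6
Initially T: 27, now '.': 35
Total burnt (originally-T cells now '.'): 26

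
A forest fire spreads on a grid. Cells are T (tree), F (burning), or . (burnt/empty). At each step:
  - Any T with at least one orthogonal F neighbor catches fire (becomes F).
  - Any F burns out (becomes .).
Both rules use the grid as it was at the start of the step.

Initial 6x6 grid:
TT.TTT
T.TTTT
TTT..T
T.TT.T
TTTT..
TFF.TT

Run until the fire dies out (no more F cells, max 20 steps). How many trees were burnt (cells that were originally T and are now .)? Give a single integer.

Step 1: +3 fires, +2 burnt (F count now 3)
Step 2: +3 fires, +3 burnt (F count now 3)
Step 3: +3 fires, +3 burnt (F count now 3)
Step 4: +3 fires, +3 burnt (F count now 3)
Step 5: +2 fires, +3 burnt (F count now 2)
Step 6: +3 fires, +2 burnt (F count now 3)
Step 7: +3 fires, +3 burnt (F count now 3)
Step 8: +2 fires, +3 burnt (F count now 2)
Step 9: +1 fires, +2 burnt (F count now 1)
Step 10: +0 fires, +1 burnt (F count now 0)
Fire out after step 10
Initially T: 25, now '.': 34
Total burnt (originally-T cells now '.'): 23

Answer: 23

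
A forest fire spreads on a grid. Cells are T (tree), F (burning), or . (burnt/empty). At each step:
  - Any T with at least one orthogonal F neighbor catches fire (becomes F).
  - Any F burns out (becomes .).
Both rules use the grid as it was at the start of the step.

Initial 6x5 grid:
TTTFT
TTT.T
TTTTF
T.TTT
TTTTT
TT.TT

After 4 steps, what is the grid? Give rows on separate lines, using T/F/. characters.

Step 1: 5 trees catch fire, 2 burn out
  TTF.F
  TTT.F
  TTTF.
  T.TTF
  TTTTT
  TT.TT
Step 2: 5 trees catch fire, 5 burn out
  TF...
  TTF..
  TTF..
  T.TF.
  TTTTF
  TT.TT
Step 3: 6 trees catch fire, 5 burn out
  F....
  TF...
  TF...
  T.F..
  TTTF.
  TT.TF
Step 4: 4 trees catch fire, 6 burn out
  .....
  F....
  F....
  T....
  TTF..
  TT.F.

.....
F....
F....
T....
TTF..
TT.F.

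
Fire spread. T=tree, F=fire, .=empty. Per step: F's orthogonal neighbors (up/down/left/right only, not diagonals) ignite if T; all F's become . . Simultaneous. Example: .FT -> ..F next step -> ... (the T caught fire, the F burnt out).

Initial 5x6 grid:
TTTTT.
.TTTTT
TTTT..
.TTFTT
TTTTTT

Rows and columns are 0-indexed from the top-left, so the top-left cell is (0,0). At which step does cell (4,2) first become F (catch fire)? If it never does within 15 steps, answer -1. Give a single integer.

Step 1: cell (4,2)='T' (+4 fires, +1 burnt)
Step 2: cell (4,2)='F' (+6 fires, +4 burnt)
  -> target ignites at step 2
Step 3: cell (4,2)='.' (+6 fires, +6 burnt)
Step 4: cell (4,2)='.' (+6 fires, +6 burnt)
Step 5: cell (4,2)='.' (+1 fires, +6 burnt)
Step 6: cell (4,2)='.' (+1 fires, +1 burnt)
Step 7: cell (4,2)='.' (+0 fires, +1 burnt)
  fire out at step 7

2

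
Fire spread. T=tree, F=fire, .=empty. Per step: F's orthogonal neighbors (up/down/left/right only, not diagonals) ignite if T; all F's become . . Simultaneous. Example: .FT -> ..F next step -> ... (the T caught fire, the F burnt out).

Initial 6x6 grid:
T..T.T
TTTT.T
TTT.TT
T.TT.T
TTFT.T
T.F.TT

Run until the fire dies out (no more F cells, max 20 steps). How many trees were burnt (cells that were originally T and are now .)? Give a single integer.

Answer: 16

Derivation:
Step 1: +3 fires, +2 burnt (F count now 3)
Step 2: +3 fires, +3 burnt (F count now 3)
Step 3: +4 fires, +3 burnt (F count now 4)
Step 4: +3 fires, +4 burnt (F count now 3)
Step 5: +2 fires, +3 burnt (F count now 2)
Step 6: +1 fires, +2 burnt (F count now 1)
Step 7: +0 fires, +1 burnt (F count now 0)
Fire out after step 7
Initially T: 24, now '.': 28
Total burnt (originally-T cells now '.'): 16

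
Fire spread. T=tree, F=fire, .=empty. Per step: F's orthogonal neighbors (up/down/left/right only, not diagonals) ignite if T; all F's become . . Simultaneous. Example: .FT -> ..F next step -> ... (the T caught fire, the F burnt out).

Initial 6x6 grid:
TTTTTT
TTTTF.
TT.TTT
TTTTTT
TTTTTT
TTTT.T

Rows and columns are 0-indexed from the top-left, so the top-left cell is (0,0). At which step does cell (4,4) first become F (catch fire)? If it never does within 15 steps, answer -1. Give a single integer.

Step 1: cell (4,4)='T' (+3 fires, +1 burnt)
Step 2: cell (4,4)='T' (+6 fires, +3 burnt)
Step 3: cell (4,4)='F' (+5 fires, +6 burnt)
  -> target ignites at step 3
Step 4: cell (4,4)='.' (+6 fires, +5 burnt)
Step 5: cell (4,4)='.' (+6 fires, +6 burnt)
Step 6: cell (4,4)='.' (+3 fires, +6 burnt)
Step 7: cell (4,4)='.' (+2 fires, +3 burnt)
Step 8: cell (4,4)='.' (+1 fires, +2 burnt)
Step 9: cell (4,4)='.' (+0 fires, +1 burnt)
  fire out at step 9

3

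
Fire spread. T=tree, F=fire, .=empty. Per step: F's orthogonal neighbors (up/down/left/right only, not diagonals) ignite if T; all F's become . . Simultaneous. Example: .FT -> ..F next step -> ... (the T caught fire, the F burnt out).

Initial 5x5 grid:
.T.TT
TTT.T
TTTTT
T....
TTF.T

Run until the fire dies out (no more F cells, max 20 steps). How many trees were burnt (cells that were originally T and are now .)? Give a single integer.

Step 1: +1 fires, +1 burnt (F count now 1)
Step 2: +1 fires, +1 burnt (F count now 1)
Step 3: +1 fires, +1 burnt (F count now 1)
Step 4: +1 fires, +1 burnt (F count now 1)
Step 5: +2 fires, +1 burnt (F count now 2)
Step 6: +2 fires, +2 burnt (F count now 2)
Step 7: +3 fires, +2 burnt (F count now 3)
Step 8: +1 fires, +3 burnt (F count now 1)
Step 9: +1 fires, +1 burnt (F count now 1)
Step 10: +1 fires, +1 burnt (F count now 1)
Step 11: +1 fires, +1 burnt (F count now 1)
Step 12: +0 fires, +1 burnt (F count now 0)
Fire out after step 12
Initially T: 16, now '.': 24
Total burnt (originally-T cells now '.'): 15

Answer: 15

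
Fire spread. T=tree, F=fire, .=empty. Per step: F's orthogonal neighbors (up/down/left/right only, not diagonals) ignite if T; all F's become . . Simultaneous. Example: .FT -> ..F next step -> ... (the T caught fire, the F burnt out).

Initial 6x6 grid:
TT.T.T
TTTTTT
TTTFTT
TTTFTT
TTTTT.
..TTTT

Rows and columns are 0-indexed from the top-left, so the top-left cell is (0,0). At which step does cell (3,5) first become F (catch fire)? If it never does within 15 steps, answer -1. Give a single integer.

Step 1: cell (3,5)='T' (+6 fires, +2 burnt)
Step 2: cell (3,5)='F' (+10 fires, +6 burnt)
  -> target ignites at step 2
Step 3: cell (3,5)='.' (+7 fires, +10 burnt)
Step 4: cell (3,5)='.' (+5 fires, +7 burnt)
Step 5: cell (3,5)='.' (+1 fires, +5 burnt)
Step 6: cell (3,5)='.' (+0 fires, +1 burnt)
  fire out at step 6

2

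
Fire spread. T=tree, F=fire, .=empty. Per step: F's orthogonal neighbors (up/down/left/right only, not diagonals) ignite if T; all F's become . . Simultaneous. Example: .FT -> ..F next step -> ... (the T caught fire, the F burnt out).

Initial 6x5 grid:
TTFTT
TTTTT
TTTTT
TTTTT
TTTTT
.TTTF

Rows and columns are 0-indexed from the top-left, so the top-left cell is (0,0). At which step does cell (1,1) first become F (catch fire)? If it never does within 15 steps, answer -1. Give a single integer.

Step 1: cell (1,1)='T' (+5 fires, +2 burnt)
Step 2: cell (1,1)='F' (+8 fires, +5 burnt)
  -> target ignites at step 2
Step 3: cell (1,1)='.' (+9 fires, +8 burnt)
Step 4: cell (1,1)='.' (+3 fires, +9 burnt)
Step 5: cell (1,1)='.' (+2 fires, +3 burnt)
Step 6: cell (1,1)='.' (+0 fires, +2 burnt)
  fire out at step 6

2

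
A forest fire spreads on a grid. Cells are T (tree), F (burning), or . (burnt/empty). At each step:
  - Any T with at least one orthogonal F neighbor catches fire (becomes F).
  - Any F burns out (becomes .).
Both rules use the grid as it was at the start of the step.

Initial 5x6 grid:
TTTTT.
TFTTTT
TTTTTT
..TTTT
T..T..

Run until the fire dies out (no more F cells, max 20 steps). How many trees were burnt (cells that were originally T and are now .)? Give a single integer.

Answer: 21

Derivation:
Step 1: +4 fires, +1 burnt (F count now 4)
Step 2: +5 fires, +4 burnt (F count now 5)
Step 3: +4 fires, +5 burnt (F count now 4)
Step 4: +4 fires, +4 burnt (F count now 4)
Step 5: +3 fires, +4 burnt (F count now 3)
Step 6: +1 fires, +3 burnt (F count now 1)
Step 7: +0 fires, +1 burnt (F count now 0)
Fire out after step 7
Initially T: 22, now '.': 29
Total burnt (originally-T cells now '.'): 21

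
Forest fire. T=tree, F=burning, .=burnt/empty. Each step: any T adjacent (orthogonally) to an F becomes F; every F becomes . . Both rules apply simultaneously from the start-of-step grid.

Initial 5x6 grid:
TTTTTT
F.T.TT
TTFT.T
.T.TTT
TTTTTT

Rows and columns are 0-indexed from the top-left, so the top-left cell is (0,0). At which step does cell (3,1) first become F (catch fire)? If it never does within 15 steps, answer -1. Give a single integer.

Step 1: cell (3,1)='T' (+5 fires, +2 burnt)
Step 2: cell (3,1)='F' (+4 fires, +5 burnt)
  -> target ignites at step 2
Step 3: cell (3,1)='.' (+4 fires, +4 burnt)
Step 4: cell (3,1)='.' (+5 fires, +4 burnt)
Step 5: cell (3,1)='.' (+4 fires, +5 burnt)
Step 6: cell (3,1)='.' (+1 fires, +4 burnt)
Step 7: cell (3,1)='.' (+0 fires, +1 burnt)
  fire out at step 7

2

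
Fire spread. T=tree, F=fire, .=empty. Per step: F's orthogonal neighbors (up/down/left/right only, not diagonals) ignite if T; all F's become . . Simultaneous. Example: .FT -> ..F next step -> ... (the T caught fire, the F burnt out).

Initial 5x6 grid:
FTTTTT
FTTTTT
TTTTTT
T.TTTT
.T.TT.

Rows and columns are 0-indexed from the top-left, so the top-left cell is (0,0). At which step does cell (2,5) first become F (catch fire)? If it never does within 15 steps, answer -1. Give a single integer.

Step 1: cell (2,5)='T' (+3 fires, +2 burnt)
Step 2: cell (2,5)='T' (+4 fires, +3 burnt)
Step 3: cell (2,5)='T' (+3 fires, +4 burnt)
Step 4: cell (2,5)='T' (+4 fires, +3 burnt)
Step 5: cell (2,5)='T' (+4 fires, +4 burnt)
Step 6: cell (2,5)='F' (+3 fires, +4 burnt)
  -> target ignites at step 6
Step 7: cell (2,5)='.' (+2 fires, +3 burnt)
Step 8: cell (2,5)='.' (+0 fires, +2 burnt)
  fire out at step 8

6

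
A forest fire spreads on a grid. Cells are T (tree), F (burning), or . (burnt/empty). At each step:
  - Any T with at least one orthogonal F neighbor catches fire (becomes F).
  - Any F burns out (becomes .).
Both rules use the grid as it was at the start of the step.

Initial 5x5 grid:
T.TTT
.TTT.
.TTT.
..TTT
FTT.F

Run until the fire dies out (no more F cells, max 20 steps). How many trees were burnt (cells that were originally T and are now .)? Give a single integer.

Answer: 14

Derivation:
Step 1: +2 fires, +2 burnt (F count now 2)
Step 2: +2 fires, +2 burnt (F count now 2)
Step 3: +2 fires, +2 burnt (F count now 2)
Step 4: +2 fires, +2 burnt (F count now 2)
Step 5: +3 fires, +2 burnt (F count now 3)
Step 6: +3 fires, +3 burnt (F count now 3)
Step 7: +0 fires, +3 burnt (F count now 0)
Fire out after step 7
Initially T: 15, now '.': 24
Total burnt (originally-T cells now '.'): 14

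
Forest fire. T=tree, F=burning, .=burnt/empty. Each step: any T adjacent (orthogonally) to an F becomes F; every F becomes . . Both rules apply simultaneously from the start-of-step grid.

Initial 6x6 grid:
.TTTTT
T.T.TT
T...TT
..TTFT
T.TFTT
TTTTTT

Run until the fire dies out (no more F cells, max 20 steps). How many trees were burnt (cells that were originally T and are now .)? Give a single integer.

Answer: 23

Derivation:
Step 1: +6 fires, +2 burnt (F count now 6)
Step 2: +6 fires, +6 burnt (F count now 6)
Step 3: +4 fires, +6 burnt (F count now 4)
Step 4: +3 fires, +4 burnt (F count now 3)
Step 5: +2 fires, +3 burnt (F count now 2)
Step 6: +2 fires, +2 burnt (F count now 2)
Step 7: +0 fires, +2 burnt (F count now 0)
Fire out after step 7
Initially T: 25, now '.': 34
Total burnt (originally-T cells now '.'): 23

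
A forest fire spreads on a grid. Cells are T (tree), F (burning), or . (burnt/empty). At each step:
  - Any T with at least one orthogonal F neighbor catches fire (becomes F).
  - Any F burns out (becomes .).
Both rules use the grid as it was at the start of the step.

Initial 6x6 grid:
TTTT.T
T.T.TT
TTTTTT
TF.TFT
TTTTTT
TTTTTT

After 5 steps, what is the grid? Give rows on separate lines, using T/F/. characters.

Step 1: 7 trees catch fire, 2 burn out
  TTTT.T
  T.T.TT
  TFTTFT
  F..F.F
  TFTTFT
  TTTTTT
Step 2: 11 trees catch fire, 7 burn out
  TTTT.T
  T.T.FT
  F.FF.F
  ......
  F.FF.F
  TFTTFT
Step 3: 7 trees catch fire, 11 burn out
  TTTT.T
  F.F..F
  ......
  ......
  ......
  F.FF.F
Step 4: 3 trees catch fire, 7 burn out
  FTFT.F
  ......
  ......
  ......
  ......
  ......
Step 5: 2 trees catch fire, 3 burn out
  .F.F..
  ......
  ......
  ......
  ......
  ......

.F.F..
......
......
......
......
......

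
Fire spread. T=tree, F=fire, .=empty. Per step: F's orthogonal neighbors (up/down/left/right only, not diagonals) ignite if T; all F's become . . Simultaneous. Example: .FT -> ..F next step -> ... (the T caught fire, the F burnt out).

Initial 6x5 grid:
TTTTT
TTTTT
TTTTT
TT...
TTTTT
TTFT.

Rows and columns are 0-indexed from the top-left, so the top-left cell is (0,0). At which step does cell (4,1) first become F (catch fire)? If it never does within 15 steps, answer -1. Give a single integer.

Step 1: cell (4,1)='T' (+3 fires, +1 burnt)
Step 2: cell (4,1)='F' (+3 fires, +3 burnt)
  -> target ignites at step 2
Step 3: cell (4,1)='.' (+3 fires, +3 burnt)
Step 4: cell (4,1)='.' (+2 fires, +3 burnt)
Step 5: cell (4,1)='.' (+3 fires, +2 burnt)
Step 6: cell (4,1)='.' (+4 fires, +3 burnt)
Step 7: cell (4,1)='.' (+4 fires, +4 burnt)
Step 8: cell (4,1)='.' (+2 fires, +4 burnt)
Step 9: cell (4,1)='.' (+1 fires, +2 burnt)
Step 10: cell (4,1)='.' (+0 fires, +1 burnt)
  fire out at step 10

2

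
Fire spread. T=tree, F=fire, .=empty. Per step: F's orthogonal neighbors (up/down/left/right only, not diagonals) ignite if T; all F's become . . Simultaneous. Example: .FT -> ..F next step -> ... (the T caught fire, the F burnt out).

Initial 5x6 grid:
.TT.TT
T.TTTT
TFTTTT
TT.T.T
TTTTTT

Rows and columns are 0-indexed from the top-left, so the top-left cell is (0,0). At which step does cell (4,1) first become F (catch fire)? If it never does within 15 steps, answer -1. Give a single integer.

Step 1: cell (4,1)='T' (+3 fires, +1 burnt)
Step 2: cell (4,1)='F' (+5 fires, +3 burnt)
  -> target ignites at step 2
Step 3: cell (4,1)='.' (+6 fires, +5 burnt)
Step 4: cell (4,1)='.' (+4 fires, +6 burnt)
Step 5: cell (4,1)='.' (+4 fires, +4 burnt)
Step 6: cell (4,1)='.' (+2 fires, +4 burnt)
Step 7: cell (4,1)='.' (+0 fires, +2 burnt)
  fire out at step 7

2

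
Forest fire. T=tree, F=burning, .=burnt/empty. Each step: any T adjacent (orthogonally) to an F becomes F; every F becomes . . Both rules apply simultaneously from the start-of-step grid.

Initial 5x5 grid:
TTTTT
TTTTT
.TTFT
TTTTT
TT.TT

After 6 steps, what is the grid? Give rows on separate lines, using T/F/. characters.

Step 1: 4 trees catch fire, 1 burn out
  TTTTT
  TTTFT
  .TF.F
  TTTFT
  TT.TT
Step 2: 7 trees catch fire, 4 burn out
  TTTFT
  TTF.F
  .F...
  TTF.F
  TT.FT
Step 3: 5 trees catch fire, 7 burn out
  TTF.F
  TF...
  .....
  TF...
  TT..F
Step 4: 4 trees catch fire, 5 burn out
  TF...
  F....
  .....
  F....
  TF...
Step 5: 2 trees catch fire, 4 burn out
  F....
  .....
  .....
  .....
  F....
Step 6: 0 trees catch fire, 2 burn out
  .....
  .....
  .....
  .....
  .....

.....
.....
.....
.....
.....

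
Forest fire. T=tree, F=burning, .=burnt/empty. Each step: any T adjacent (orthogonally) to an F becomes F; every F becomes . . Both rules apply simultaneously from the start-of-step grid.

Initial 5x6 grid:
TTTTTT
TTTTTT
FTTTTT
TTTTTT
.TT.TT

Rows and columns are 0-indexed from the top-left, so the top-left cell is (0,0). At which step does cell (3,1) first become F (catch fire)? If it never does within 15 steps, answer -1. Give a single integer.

Step 1: cell (3,1)='T' (+3 fires, +1 burnt)
Step 2: cell (3,1)='F' (+4 fires, +3 burnt)
  -> target ignites at step 2
Step 3: cell (3,1)='.' (+5 fires, +4 burnt)
Step 4: cell (3,1)='.' (+5 fires, +5 burnt)
Step 5: cell (3,1)='.' (+4 fires, +5 burnt)
Step 6: cell (3,1)='.' (+4 fires, +4 burnt)
Step 7: cell (3,1)='.' (+2 fires, +4 burnt)
Step 8: cell (3,1)='.' (+0 fires, +2 burnt)
  fire out at step 8

2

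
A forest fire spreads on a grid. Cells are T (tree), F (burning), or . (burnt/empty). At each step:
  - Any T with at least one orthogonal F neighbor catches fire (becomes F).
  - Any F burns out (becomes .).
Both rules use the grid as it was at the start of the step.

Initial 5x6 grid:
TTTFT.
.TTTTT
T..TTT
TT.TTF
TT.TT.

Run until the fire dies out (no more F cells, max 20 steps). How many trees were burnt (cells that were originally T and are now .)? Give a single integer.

Answer: 16

Derivation:
Step 1: +5 fires, +2 burnt (F count now 5)
Step 2: +8 fires, +5 burnt (F count now 8)
Step 3: +3 fires, +8 burnt (F count now 3)
Step 4: +0 fires, +3 burnt (F count now 0)
Fire out after step 4
Initially T: 21, now '.': 25
Total burnt (originally-T cells now '.'): 16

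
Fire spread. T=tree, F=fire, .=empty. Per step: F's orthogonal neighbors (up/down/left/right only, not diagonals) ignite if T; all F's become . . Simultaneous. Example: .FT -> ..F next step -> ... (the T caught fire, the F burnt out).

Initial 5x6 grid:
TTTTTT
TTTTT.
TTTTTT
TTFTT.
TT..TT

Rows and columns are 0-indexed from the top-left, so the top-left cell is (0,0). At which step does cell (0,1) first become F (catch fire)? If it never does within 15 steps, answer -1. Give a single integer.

Step 1: cell (0,1)='T' (+3 fires, +1 burnt)
Step 2: cell (0,1)='T' (+6 fires, +3 burnt)
Step 3: cell (0,1)='T' (+7 fires, +6 burnt)
Step 4: cell (0,1)='F' (+6 fires, +7 burnt)
  -> target ignites at step 4
Step 5: cell (0,1)='.' (+2 fires, +6 burnt)
Step 6: cell (0,1)='.' (+1 fires, +2 burnt)
Step 7: cell (0,1)='.' (+0 fires, +1 burnt)
  fire out at step 7

4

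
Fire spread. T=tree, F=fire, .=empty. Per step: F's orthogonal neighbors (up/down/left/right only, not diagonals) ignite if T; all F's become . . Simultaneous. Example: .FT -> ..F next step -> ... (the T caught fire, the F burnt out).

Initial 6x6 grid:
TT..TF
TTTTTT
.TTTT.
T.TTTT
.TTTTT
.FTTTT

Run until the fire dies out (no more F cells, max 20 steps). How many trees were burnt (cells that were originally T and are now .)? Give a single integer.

Step 1: +4 fires, +2 burnt (F count now 4)
Step 2: +3 fires, +4 burnt (F count now 3)
Step 3: +5 fires, +3 burnt (F count now 5)
Step 4: +7 fires, +5 burnt (F count now 7)
Step 5: +4 fires, +7 burnt (F count now 4)
Step 6: +2 fires, +4 burnt (F count now 2)
Step 7: +1 fires, +2 burnt (F count now 1)
Step 8: +0 fires, +1 burnt (F count now 0)
Fire out after step 8
Initially T: 27, now '.': 35
Total burnt (originally-T cells now '.'): 26

Answer: 26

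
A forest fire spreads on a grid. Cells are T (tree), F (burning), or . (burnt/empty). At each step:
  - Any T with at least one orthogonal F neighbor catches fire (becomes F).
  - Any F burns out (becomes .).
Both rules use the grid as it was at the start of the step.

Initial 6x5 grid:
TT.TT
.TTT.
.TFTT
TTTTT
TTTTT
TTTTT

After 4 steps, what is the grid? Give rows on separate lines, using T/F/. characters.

Step 1: 4 trees catch fire, 1 burn out
  TT.TT
  .TFT.
  .F.FT
  TTFTT
  TTTTT
  TTTTT
Step 2: 6 trees catch fire, 4 burn out
  TT.TT
  .F.F.
  ....F
  TF.FT
  TTFTT
  TTTTT
Step 3: 7 trees catch fire, 6 burn out
  TF.FT
  .....
  .....
  F...F
  TF.FT
  TTFTT
Step 4: 6 trees catch fire, 7 burn out
  F...F
  .....
  .....
  .....
  F...F
  TF.FT

F...F
.....
.....
.....
F...F
TF.FT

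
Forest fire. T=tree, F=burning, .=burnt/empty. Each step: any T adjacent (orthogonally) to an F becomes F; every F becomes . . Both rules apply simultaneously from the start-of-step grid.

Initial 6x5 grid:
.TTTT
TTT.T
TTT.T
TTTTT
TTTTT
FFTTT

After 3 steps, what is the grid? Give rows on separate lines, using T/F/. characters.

Step 1: 3 trees catch fire, 2 burn out
  .TTTT
  TTT.T
  TTT.T
  TTTTT
  FFTTT
  ..FTT
Step 2: 4 trees catch fire, 3 burn out
  .TTTT
  TTT.T
  TTT.T
  FFTTT
  ..FTT
  ...FT
Step 3: 5 trees catch fire, 4 burn out
  .TTTT
  TTT.T
  FFT.T
  ..FTT
  ...FT
  ....F

.TTTT
TTT.T
FFT.T
..FTT
...FT
....F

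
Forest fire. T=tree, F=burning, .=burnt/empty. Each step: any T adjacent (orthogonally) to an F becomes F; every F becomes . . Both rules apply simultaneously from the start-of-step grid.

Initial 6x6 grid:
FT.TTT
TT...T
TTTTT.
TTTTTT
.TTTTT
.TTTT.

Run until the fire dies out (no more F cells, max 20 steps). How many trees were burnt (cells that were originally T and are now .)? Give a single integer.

Step 1: +2 fires, +1 burnt (F count now 2)
Step 2: +2 fires, +2 burnt (F count now 2)
Step 3: +2 fires, +2 burnt (F count now 2)
Step 4: +2 fires, +2 burnt (F count now 2)
Step 5: +3 fires, +2 burnt (F count now 3)
Step 6: +4 fires, +3 burnt (F count now 4)
Step 7: +3 fires, +4 burnt (F count now 3)
Step 8: +3 fires, +3 burnt (F count now 3)
Step 9: +2 fires, +3 burnt (F count now 2)
Step 10: +0 fires, +2 burnt (F count now 0)
Fire out after step 10
Initially T: 27, now '.': 32
Total burnt (originally-T cells now '.'): 23

Answer: 23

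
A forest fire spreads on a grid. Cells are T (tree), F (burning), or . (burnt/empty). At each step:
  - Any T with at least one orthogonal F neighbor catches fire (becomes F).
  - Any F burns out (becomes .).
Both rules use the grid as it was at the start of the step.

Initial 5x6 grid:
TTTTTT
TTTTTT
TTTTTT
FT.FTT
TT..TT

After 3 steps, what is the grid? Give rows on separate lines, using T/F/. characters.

Step 1: 5 trees catch fire, 2 burn out
  TTTTTT
  TTTTTT
  FTTFTT
  .F..FT
  FT..TT
Step 2: 8 trees catch fire, 5 burn out
  TTTTTT
  FTTFTT
  .FF.FT
  .....F
  .F..FT
Step 3: 7 trees catch fire, 8 burn out
  FTTFTT
  .FF.FT
  .....F
  ......
  .....F

FTTFTT
.FF.FT
.....F
......
.....F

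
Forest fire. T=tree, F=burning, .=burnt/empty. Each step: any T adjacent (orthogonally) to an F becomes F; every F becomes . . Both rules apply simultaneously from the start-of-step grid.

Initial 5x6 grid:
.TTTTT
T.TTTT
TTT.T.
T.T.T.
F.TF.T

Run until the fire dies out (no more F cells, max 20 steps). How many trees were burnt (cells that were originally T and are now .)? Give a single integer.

Answer: 18

Derivation:
Step 1: +2 fires, +2 burnt (F count now 2)
Step 2: +2 fires, +2 burnt (F count now 2)
Step 3: +3 fires, +2 burnt (F count now 3)
Step 4: +1 fires, +3 burnt (F count now 1)
Step 5: +2 fires, +1 burnt (F count now 2)
Step 6: +3 fires, +2 burnt (F count now 3)
Step 7: +3 fires, +3 burnt (F count now 3)
Step 8: +2 fires, +3 burnt (F count now 2)
Step 9: +0 fires, +2 burnt (F count now 0)
Fire out after step 9
Initially T: 19, now '.': 29
Total burnt (originally-T cells now '.'): 18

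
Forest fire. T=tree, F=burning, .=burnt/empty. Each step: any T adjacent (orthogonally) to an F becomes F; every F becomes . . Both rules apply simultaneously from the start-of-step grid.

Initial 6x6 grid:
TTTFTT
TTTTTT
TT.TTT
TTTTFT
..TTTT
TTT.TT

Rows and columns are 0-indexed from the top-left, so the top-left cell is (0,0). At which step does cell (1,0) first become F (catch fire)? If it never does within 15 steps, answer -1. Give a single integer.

Step 1: cell (1,0)='T' (+7 fires, +2 burnt)
Step 2: cell (1,0)='T' (+10 fires, +7 burnt)
Step 3: cell (1,0)='T' (+6 fires, +10 burnt)
Step 4: cell (1,0)='F' (+4 fires, +6 burnt)
  -> target ignites at step 4
Step 5: cell (1,0)='.' (+2 fires, +4 burnt)
Step 6: cell (1,0)='.' (+1 fires, +2 burnt)
Step 7: cell (1,0)='.' (+0 fires, +1 burnt)
  fire out at step 7

4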